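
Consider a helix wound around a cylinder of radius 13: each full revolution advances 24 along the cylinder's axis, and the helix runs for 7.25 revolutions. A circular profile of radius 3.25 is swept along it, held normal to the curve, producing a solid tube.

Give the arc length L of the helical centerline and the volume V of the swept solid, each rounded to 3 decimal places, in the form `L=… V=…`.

L=617.224 V=20481.383

2πR = 2π·13 = 81.681409
per-turn = √(81.681409² + 24²) = √(6671.8526 + 576) = √7247.8526 = 85.134321
L = 7.25 × 85.134321 = 617.223826
V = π·3.25² × L = 33.183072 × 617.223826 = 20481.382897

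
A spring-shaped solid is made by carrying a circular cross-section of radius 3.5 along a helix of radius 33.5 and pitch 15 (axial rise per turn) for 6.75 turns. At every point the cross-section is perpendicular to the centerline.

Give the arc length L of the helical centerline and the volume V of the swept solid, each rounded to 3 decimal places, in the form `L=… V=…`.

L=1424.388 V=54816.890

2πR = 2π·33.5 = 210.486708
per-turn = √(210.486708² + 15²) = √(44304.6542 + 225) = √44529.6542 = 211.020506
L = 6.75 × 211.020506 = 1424.388419
V = π·3.5² × L = 38.484510 × 1424.388419 = 54816.890355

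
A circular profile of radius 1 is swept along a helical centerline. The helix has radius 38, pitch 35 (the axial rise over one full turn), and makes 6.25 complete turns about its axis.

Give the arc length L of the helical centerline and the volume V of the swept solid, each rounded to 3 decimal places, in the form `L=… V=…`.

2πR = 2π·38 = 238.761042
per-turn = √(238.761042² + 35²) = √(57006.8350 + 1225) = √58231.8350 = 241.312733
L = 6.25 × 241.312733 = 1508.204580
V = π·1² × L = 3.141593 × 1508.204580 = 4738.164429

L=1508.205 V=4738.164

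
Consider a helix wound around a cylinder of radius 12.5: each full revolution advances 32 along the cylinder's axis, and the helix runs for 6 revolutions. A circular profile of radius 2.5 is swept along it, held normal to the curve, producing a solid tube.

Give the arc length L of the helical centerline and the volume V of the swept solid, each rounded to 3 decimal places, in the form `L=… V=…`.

L=508.852 V=9991.281

2πR = 2π·12.5 = 78.539816
per-turn = √(78.539816² + 32²) = √(6168.5028 + 1024) = √7192.5028 = 84.808624
L = 6 × 84.808624 = 508.851746
V = π·2.5² × L = 19.634954 × 508.851746 = 9991.280661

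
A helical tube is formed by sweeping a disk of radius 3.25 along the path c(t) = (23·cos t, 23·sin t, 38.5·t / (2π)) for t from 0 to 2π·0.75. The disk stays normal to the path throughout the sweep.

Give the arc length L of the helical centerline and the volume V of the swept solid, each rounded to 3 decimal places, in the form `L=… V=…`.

L=112.165 V=3721.990

2πR = 2π·23 = 144.513262
per-turn = √(144.513262² + 38.5²) = √(20884.0829 + 1482.25) = √22366.3329 = 149.553779
L = 0.75 × 149.553779 = 112.165334
V = π·3.25² × L = 33.183072 × 112.165334 = 3721.990416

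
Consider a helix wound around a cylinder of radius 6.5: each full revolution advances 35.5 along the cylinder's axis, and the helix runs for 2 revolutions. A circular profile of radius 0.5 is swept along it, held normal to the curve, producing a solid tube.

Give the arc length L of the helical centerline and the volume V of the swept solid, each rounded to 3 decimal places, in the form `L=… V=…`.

L=108.226 V=85.000

2πR = 2π·6.5 = 40.840704
per-turn = √(40.840704² + 35.5²) = √(1667.9631 + 1260.25) = √2928.2131 = 54.112967
L = 2 × 54.112967 = 108.225933
V = π·0.5² × L = 0.785398 × 108.225933 = 85.000449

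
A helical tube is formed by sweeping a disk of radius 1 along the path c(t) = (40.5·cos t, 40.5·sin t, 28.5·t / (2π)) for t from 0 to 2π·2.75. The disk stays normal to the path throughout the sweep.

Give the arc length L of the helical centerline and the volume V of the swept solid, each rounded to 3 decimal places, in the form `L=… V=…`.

2πR = 2π·40.5 = 254.469005
per-turn = √(254.469005² + 28.5²) = √(64754.4745 + 812.25) = √65566.7245 = 256.060002
L = 2.75 × 256.060002 = 704.165005
V = π·1² × L = 3.141593 × 704.165005 = 2212.199606

L=704.165 V=2212.200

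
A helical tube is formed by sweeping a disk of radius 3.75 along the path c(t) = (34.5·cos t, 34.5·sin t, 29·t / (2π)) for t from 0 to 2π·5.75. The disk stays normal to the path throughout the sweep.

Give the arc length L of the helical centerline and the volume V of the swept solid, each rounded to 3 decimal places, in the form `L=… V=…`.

L=1257.532 V=55556.041

2πR = 2π·34.5 = 216.769893
per-turn = √(216.769893² + 29²) = √(46989.1866 + 841) = √47830.1866 = 218.701135
L = 5.75 × 218.701135 = 1257.531528
V = π·3.75² × L = 44.178647 × 1257.531528 = 55556.041061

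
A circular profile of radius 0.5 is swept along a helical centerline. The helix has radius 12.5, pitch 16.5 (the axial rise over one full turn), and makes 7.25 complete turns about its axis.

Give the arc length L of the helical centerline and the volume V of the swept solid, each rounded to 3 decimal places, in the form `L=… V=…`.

L=581.844 V=456.979

2πR = 2π·12.5 = 78.539816
per-turn = √(78.539816² + 16.5²) = √(6168.5028 + 272.25) = √6440.7528 = 80.254301
L = 7.25 × 80.254301 = 581.843679
V = π·0.5² × L = 0.785398 × 581.843679 = 456.978957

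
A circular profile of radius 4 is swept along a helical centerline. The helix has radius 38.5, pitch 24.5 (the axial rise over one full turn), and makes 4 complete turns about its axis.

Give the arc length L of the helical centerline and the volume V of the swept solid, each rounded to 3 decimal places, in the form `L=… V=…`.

L=972.561 V=48886.229

2πR = 2π·38.5 = 241.902634
per-turn = √(241.902634² + 24.5²) = √(58516.8845 + 600.25) = √59117.1345 = 243.140154
L = 4 × 243.140154 = 972.560616
V = π·4² × L = 50.265482 × 972.560616 = 48886.228585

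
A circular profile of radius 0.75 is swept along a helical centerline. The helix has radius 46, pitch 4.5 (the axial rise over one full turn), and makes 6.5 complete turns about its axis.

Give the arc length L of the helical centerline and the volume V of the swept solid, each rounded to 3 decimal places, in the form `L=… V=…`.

L=1878.900 V=3320.291

2πR = 2π·46 = 289.026524
per-turn = √(289.026524² + 4.5²) = √(83536.3317 + 20.25) = √83556.5817 = 289.061553
L = 6.5 × 289.061553 = 1878.900097
V = π·0.75² × L = 1.767146 × 1878.900097 = 3320.290542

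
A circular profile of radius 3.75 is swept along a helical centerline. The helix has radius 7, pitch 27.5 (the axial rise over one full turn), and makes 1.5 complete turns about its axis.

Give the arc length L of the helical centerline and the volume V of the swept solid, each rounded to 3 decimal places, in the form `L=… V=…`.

2πR = 2π·7 = 43.982297
per-turn = √(43.982297² + 27.5²) = √(1934.4425 + 756.25) = √2690.6925 = 51.871885
L = 1.5 × 51.871885 = 77.807828
V = π·3.75² × L = 44.178647 × 77.807828 = 3437.444527

L=77.808 V=3437.445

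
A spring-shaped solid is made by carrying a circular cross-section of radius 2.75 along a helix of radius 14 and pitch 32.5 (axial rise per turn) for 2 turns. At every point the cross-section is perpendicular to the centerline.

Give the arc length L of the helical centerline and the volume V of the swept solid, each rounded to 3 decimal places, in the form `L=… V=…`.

2πR = 2π·14 = 87.964594
per-turn = √(87.964594² + 32.5²) = √(7737.7699 + 1056.25) = √8794.0199 = 93.776435
L = 2 × 93.776435 = 187.552871
V = π·2.75² × L = 23.758294 × 187.552871 = 4455.936332

L=187.553 V=4455.936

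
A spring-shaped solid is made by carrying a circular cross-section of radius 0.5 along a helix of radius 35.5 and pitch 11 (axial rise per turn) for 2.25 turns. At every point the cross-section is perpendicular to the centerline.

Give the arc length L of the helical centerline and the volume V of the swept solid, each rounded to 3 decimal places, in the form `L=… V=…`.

2πR = 2π·35.5 = 223.053078
per-turn = √(223.053078² + 11²) = √(49752.6758 + 121) = √49873.6758 = 223.324150
L = 2.25 × 223.324150 = 502.479337
V = π·0.5² × L = 0.785398 × 502.479337 = 394.646348

L=502.479 V=394.646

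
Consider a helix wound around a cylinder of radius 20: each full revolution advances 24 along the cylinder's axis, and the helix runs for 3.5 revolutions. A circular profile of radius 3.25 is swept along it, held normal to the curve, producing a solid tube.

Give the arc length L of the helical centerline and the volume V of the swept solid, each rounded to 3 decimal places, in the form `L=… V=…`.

2πR = 2π·20 = 125.663706
per-turn = √(125.663706² + 24²) = √(15791.3670 + 576) = √16367.3670 = 127.935011
L = 3.5 × 127.935011 = 447.772539
V = π·3.25² × L = 33.183072 × 447.772539 = 14858.468566

L=447.773 V=14858.469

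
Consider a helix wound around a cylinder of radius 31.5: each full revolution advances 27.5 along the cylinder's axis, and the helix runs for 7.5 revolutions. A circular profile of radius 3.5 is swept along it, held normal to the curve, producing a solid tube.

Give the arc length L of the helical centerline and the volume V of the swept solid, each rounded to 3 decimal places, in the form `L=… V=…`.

2πR = 2π·31.5 = 197.920337
per-turn = √(197.920337² + 27.5²) = √(39172.4599 + 756.25) = √39928.7099 = 199.821695
L = 7.5 × 199.821695 = 1498.662714
V = π·3.5² × L = 38.484510 × 1498.662714 = 57675.300210

L=1498.663 V=57675.300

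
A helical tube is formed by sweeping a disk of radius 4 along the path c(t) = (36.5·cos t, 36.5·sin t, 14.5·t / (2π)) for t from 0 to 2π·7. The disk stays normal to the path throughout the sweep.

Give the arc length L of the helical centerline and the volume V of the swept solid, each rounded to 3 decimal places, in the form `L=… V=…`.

2πR = 2π·36.5 = 229.336264
per-turn = √(229.336264² + 14.5²) = √(52595.1219 + 210.25) = √52805.3719 = 229.794195
L = 7 × 229.794195 = 1608.559362
V = π·4² × L = 50.265482 × 1608.559362 = 80855.012388

L=1608.559 V=80855.012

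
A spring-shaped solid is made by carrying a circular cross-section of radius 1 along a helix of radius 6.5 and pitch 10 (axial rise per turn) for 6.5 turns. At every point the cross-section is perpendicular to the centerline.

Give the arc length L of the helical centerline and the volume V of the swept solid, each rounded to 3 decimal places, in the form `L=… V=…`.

L=273.306 V=858.618

2πR = 2π·6.5 = 40.840704
per-turn = √(40.840704² + 10²) = √(1667.9631 + 100) = √1767.9631 = 42.047154
L = 6.5 × 42.047154 = 273.306500
V = π·1² × L = 3.141593 × 273.306500 = 858.617692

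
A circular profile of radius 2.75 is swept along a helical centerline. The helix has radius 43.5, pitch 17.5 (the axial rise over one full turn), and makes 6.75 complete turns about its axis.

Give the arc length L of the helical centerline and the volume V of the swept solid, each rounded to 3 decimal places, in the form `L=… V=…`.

L=1848.678 V=43921.438

2πR = 2π·43.5 = 273.318561
per-turn = √(273.318561² + 17.5²) = √(74703.0357 + 306.25) = √75009.2857 = 273.878232
L = 6.75 × 273.878232 = 1848.678063
V = π·2.75² × L = 23.758294 × 1848.678063 = 43921.437748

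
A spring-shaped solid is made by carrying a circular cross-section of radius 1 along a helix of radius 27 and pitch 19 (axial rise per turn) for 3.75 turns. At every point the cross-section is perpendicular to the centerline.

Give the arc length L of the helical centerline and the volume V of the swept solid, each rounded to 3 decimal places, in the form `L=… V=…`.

2πR = 2π·27 = 169.646003
per-turn = √(169.646003² + 19²) = √(28779.7664 + 361) = √29140.7664 = 170.706668
L = 3.75 × 170.706668 = 640.150004
V = π·1² × L = 3.141593 × 640.150004 = 2011.090551

L=640.150 V=2011.091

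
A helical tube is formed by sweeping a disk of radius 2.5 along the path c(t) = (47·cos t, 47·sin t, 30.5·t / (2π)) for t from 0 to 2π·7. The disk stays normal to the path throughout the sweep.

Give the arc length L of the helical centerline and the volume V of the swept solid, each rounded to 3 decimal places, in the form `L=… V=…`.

2πR = 2π·47 = 295.309709
per-turn = √(295.309709² + 30.5²) = √(87207.8245 + 930.25) = √88138.0745 = 296.880573
L = 7 × 296.880573 = 2078.164009
V = π·2.5² × L = 19.634954 × 2078.164009 = 40804.654905

L=2078.164 V=40804.655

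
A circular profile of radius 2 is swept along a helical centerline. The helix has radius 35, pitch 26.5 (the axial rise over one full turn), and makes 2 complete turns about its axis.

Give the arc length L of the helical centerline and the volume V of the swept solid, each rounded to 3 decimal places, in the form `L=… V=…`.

2πR = 2π·35 = 219.911486
per-turn = √(219.911486² + 26.5²) = √(48361.0616 + 702.25) = √49063.3116 = 221.502396
L = 2 × 221.502396 = 443.004793
V = π·2² × L = 12.566371 × 443.004793 = 5566.962408

L=443.005 V=5566.962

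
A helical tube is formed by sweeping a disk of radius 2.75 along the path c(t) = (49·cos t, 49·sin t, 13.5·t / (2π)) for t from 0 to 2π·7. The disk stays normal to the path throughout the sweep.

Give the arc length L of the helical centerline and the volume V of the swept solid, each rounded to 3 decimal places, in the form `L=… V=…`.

2πR = 2π·49 = 307.876080
per-turn = √(307.876080² + 13.5²) = √(94787.6807 + 182.25) = √94969.9307 = 308.171917
L = 7 × 308.171917 = 2157.203422
V = π·2.75² × L = 23.758294 × 2157.203422 = 51251.474066

L=2157.203 V=51251.474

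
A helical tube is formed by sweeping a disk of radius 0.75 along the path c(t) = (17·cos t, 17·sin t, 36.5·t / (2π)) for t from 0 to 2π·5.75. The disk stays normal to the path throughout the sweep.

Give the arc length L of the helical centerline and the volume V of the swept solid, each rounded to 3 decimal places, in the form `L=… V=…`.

2πR = 2π·17 = 106.814150
per-turn = √(106.814150² + 36.5²) = √(11409.2627 + 1332.25) = √12741.5127 = 112.878309
L = 5.75 × 112.878309 = 649.050278
V = π·0.75² × L = 1.767146 × 649.050278 = 1146.966516

L=649.050 V=1146.967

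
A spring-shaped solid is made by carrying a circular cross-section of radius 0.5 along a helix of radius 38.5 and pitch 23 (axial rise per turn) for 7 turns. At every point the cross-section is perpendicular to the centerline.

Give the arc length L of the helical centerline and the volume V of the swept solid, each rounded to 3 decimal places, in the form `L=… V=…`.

L=1700.955 V=1335.927

2πR = 2π·38.5 = 241.902634
per-turn = √(241.902634² + 23²) = √(58516.8845 + 529) = √59045.8845 = 242.993589
L = 7 × 242.993589 = 1700.955126
V = π·0.5² × L = 0.785398 × 1700.955126 = 1335.927032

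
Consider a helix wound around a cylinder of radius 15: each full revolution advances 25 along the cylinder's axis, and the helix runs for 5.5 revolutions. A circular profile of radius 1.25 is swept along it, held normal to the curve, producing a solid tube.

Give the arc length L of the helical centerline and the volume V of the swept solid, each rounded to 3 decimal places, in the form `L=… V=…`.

2πR = 2π·15 = 94.247780
per-turn = √(94.247780² + 25²) = √(8882.6440 + 625) = √9507.6440 = 97.507148
L = 5.5 × 97.507148 = 536.289315
V = π·1.25² × L = 4.908739 × 536.289315 = 2632.504021

L=536.289 V=2632.504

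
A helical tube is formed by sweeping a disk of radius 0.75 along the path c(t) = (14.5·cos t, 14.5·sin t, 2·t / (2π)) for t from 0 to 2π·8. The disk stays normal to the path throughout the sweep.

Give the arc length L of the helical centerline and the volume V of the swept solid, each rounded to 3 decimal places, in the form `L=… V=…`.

2πR = 2π·14.5 = 91.106187
per-turn = √(91.106187² + 2²) = √(8300.3373 + 4) = √8304.3373 = 91.128137
L = 8 × 91.128137 = 729.025094
V = π·0.75² × L = 1.767146 × 729.025094 = 1288.293682

L=729.025 V=1288.294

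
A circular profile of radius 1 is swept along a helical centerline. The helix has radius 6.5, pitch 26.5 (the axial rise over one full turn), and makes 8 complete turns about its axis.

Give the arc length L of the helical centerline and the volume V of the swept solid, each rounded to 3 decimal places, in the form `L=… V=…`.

2πR = 2π·6.5 = 40.840704
per-turn = √(40.840704² + 26.5²) = √(1667.9631 + 702.25) = √2370.2131 = 48.684835
L = 8 × 48.684835 = 389.478679
V = π·1² × L = 3.141593 × 389.478679 = 1223.583356

L=389.479 V=1223.583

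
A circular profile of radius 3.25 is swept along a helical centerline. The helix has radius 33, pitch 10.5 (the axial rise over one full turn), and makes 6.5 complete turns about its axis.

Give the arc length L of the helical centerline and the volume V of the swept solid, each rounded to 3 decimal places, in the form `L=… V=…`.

2πR = 2π·33 = 207.345115
per-turn = √(207.345115² + 10.5²) = √(42991.9968 + 110.25) = √43102.2468 = 207.610806
L = 6.5 × 207.610806 = 1349.470239
V = π·3.25² × L = 33.183072 × 1349.470239 = 44779.568649

L=1349.470 V=44779.569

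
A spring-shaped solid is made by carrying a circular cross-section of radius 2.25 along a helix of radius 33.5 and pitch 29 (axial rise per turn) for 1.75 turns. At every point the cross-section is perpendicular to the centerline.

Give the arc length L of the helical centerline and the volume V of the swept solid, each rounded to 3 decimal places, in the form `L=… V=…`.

L=371.831 V=5913.722

2πR = 2π·33.5 = 210.486708
per-turn = √(210.486708² + 29²) = √(44304.6542 + 841) = √45145.6542 = 212.475067
L = 1.75 × 212.475067 = 371.831367
V = π·2.25² × L = 15.904313 × 371.831367 = 5913.722381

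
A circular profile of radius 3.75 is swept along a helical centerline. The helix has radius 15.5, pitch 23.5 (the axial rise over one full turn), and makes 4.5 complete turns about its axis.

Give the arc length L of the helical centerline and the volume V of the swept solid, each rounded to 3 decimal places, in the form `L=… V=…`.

L=450.830 V=19917.076

2πR = 2π·15.5 = 97.389372
per-turn = √(97.389372² + 23.5²) = √(9484.6898 + 552.25) = √10036.9398 = 100.184529
L = 4.5 × 100.184529 = 450.830380
V = π·3.75² × L = 44.178647 × 450.830380 = 19917.076076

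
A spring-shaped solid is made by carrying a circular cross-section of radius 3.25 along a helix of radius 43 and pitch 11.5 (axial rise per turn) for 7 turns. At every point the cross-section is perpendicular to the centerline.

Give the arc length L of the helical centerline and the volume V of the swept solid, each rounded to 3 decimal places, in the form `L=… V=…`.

L=1892.951 V=62813.938

2πR = 2π·43 = 270.176968
per-turn = √(270.176968² + 11.5²) = √(72995.5942 + 132.25) = √73127.8442 = 270.421604
L = 7 × 270.421604 = 1892.951231
V = π·3.25² × L = 33.183072 × 1892.951231 = 62813.937758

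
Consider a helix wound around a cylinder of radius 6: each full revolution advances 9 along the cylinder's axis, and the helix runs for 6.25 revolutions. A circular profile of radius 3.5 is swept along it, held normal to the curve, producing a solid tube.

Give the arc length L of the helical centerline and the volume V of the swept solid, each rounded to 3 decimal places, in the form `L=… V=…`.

L=242.241 V=9322.517

2πR = 2π·6 = 37.699112
per-turn = √(37.699112² + 9²) = √(1421.2230 + 81) = √1502.2230 = 38.758522
L = 6.25 × 38.758522 = 242.240763
V = π·3.5² × L = 38.484510 × 242.240763 = 9322.517067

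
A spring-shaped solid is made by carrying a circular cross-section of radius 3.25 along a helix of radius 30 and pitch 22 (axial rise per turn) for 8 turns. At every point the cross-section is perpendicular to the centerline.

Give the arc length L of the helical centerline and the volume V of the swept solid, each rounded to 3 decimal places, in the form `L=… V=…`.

2πR = 2π·30 = 188.495559
per-turn = √(188.495559² + 22²) = √(35530.5758 + 484) = √36014.5758 = 189.775066
L = 8 × 189.775066 = 1518.200532
V = π·3.25² × L = 33.183072 × 1518.200532 = 50378.558162

L=1518.201 V=50378.558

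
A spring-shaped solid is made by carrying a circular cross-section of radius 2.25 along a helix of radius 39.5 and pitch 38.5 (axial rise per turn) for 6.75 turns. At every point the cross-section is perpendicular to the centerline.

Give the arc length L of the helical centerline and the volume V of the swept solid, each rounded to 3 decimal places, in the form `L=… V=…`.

2πR = 2π·39.5 = 248.185820
per-turn = √(248.185820² + 38.5²) = √(61596.2011 + 1482.25) = √63078.4511 = 251.154238
L = 6.75 × 251.154238 = 1695.291104
V = π·2.25² × L = 15.904313 × 1695.291104 = 26962.440017

L=1695.291 V=26962.440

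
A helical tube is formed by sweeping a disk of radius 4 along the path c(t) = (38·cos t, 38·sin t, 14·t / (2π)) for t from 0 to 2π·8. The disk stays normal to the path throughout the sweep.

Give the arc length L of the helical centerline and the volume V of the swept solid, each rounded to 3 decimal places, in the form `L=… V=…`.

L=1913.369 V=96176.423

2πR = 2π·38 = 238.761042
per-turn = √(238.761042² + 14²) = √(57006.8350 + 196) = √57202.8350 = 239.171142
L = 8 × 239.171142 = 1913.369134
V = π·4² × L = 50.265482 × 1913.369134 = 96176.422618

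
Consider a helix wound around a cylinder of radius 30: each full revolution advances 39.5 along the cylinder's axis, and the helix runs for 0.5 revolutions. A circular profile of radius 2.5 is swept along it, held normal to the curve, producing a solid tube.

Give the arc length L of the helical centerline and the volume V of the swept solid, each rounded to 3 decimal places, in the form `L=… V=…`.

2πR = 2π·30 = 188.495559
per-turn = √(188.495559² + 39.5²) = √(35530.5758 + 1560.25) = √37090.8258 = 192.589786
L = 0.5 × 192.589786 = 96.294893
V = π·2.5² × L = 19.634954 × 96.294893 = 1890.745807

L=96.295 V=1890.746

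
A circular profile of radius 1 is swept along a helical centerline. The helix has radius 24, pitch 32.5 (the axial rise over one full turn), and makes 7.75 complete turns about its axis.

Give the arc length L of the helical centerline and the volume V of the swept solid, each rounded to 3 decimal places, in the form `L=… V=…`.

2πR = 2π·24 = 150.796447
per-turn = √(150.796447² + 32.5²) = √(22739.5685 + 1056.25) = √23795.8185 = 154.258933
L = 7.75 × 154.258933 = 1195.506734
V = π·1² × L = 3.141593 × 1195.506734 = 3755.795173

L=1195.507 V=3755.795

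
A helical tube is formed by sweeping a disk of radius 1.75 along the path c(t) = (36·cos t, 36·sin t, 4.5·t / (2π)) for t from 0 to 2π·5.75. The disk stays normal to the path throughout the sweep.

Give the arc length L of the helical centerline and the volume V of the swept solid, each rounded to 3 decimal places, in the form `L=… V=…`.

L=1300.877 V=12515.901

2πR = 2π·36 = 226.194671
per-turn = √(226.194671² + 4.5²) = √(51164.0292 + 20.25) = √51184.2792 = 226.239429
L = 5.75 × 226.239429 = 1300.876717
V = π·1.75² × L = 9.621128 × 1300.876717 = 12515.900753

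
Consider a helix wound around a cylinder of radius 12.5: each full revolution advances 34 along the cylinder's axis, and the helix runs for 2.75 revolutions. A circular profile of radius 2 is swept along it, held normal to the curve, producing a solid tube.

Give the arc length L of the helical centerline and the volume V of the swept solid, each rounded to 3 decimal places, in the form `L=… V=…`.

2πR = 2π·12.5 = 78.539816
per-turn = √(78.539816² + 34²) = √(6168.5028 + 1156) = √7324.5028 = 85.583309
L = 2.75 × 85.583309 = 235.354099
V = π·2² × L = 12.566371 × 235.354099 = 2957.546837

L=235.354 V=2957.547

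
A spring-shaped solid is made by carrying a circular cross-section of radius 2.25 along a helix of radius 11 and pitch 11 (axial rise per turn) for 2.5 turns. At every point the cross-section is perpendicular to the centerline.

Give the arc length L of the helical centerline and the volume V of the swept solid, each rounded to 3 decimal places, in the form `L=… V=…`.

L=174.962 V=2782.655

2πR = 2π·11 = 69.115038
per-turn = √(69.115038² + 11²) = √(4776.8885 + 121) = √4897.8885 = 69.984916
L = 2.5 × 69.984916 = 174.962291
V = π·2.25² × L = 15.904313 × 174.962291 = 2782.655008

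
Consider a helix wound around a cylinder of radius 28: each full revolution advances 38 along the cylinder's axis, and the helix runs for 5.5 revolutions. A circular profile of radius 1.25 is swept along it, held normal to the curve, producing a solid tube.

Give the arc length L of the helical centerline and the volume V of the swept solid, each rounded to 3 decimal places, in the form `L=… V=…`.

2πR = 2π·28 = 175.929189
per-turn = √(175.929189² + 38²) = √(30951.0794 + 1444) = √32395.0794 = 179.986331
L = 5.5 × 179.986331 = 989.924821
V = π·1.25² × L = 4.908739 × 989.924821 = 4859.282104

L=989.925 V=4859.282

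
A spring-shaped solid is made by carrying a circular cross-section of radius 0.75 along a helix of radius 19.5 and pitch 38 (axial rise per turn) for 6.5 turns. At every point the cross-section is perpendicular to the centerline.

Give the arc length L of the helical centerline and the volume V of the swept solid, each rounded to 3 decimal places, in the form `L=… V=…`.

L=833.818 V=1473.478

2πR = 2π·19.5 = 122.522113
per-turn = √(122.522113² + 38²) = √(15011.6683 + 1444) = √16455.6683 = 128.279649
L = 6.5 × 128.279649 = 833.817717
V = π·0.75² × L = 1.767146 × 833.817717 = 1473.477533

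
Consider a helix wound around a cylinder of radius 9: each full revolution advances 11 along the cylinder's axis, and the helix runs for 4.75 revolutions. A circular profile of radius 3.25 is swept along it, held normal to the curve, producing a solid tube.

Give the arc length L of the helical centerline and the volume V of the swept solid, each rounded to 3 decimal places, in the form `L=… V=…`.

L=273.641 V=9080.246

2πR = 2π·9 = 56.548668
per-turn = √(56.548668² + 11²) = √(3197.7518 + 121) = √3318.7518 = 57.608609
L = 4.75 × 57.608609 = 273.640893
V = π·3.25² × L = 33.183072 × 273.640893 = 9080.245550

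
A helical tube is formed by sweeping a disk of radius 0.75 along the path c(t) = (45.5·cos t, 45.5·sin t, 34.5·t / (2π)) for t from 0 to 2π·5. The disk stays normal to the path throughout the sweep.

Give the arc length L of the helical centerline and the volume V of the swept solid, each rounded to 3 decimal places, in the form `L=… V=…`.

2πR = 2π·45.5 = 285.884931
per-turn = √(285.884931² + 34.5²) = √(81730.1940 + 1190.25) = √82920.4440 = 287.959101
L = 5 × 287.959101 = 1439.795507
V = π·0.75² × L = 1.767146 × 1439.795507 = 2544.328680

L=1439.796 V=2544.329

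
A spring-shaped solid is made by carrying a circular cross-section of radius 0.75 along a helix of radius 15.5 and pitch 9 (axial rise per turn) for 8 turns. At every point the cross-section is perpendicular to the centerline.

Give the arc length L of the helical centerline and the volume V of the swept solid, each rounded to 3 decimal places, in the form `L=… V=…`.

L=782.435 V=1382.676

2πR = 2π·15.5 = 97.389372
per-turn = √(97.389372² + 9²) = √(9484.6898 + 81) = √9565.6898 = 97.804345
L = 8 × 97.804345 = 782.434757
V = π·0.75² × L = 1.767146 × 782.434757 = 1382.676348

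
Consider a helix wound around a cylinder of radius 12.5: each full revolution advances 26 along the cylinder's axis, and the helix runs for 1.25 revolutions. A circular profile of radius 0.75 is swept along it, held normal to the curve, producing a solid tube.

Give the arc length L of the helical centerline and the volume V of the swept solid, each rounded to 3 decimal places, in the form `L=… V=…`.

L=103.414 V=182.748

2πR = 2π·12.5 = 78.539816
per-turn = √(78.539816² + 26²) = √(6168.5028 + 676) = √6844.5028 = 82.731510
L = 1.25 × 82.731510 = 103.414388
V = π·0.75² × L = 1.767146 × 103.414388 = 182.748308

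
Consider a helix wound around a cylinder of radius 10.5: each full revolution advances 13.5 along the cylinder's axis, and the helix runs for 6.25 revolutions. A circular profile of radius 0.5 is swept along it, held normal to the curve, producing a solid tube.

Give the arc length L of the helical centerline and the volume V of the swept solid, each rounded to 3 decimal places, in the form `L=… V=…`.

L=420.878 V=330.557

2πR = 2π·10.5 = 65.973446
per-turn = √(65.973446² + 13.5²) = √(4352.4955 + 182.25) = √4534.7455 = 67.340519
L = 6.25 × 67.340519 = 420.878246
V = π·0.5² × L = 0.785398 × 420.878246 = 330.557001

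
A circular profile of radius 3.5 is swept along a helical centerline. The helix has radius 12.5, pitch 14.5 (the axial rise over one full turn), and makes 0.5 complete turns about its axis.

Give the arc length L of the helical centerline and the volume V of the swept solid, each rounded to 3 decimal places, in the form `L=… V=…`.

2πR = 2π·12.5 = 78.539816
per-turn = √(78.539816² + 14.5²) = √(6168.5028 + 210.25) = √6378.7528 = 79.867094
L = 0.5 × 79.867094 = 39.933547
V = π·3.5² × L = 38.484510 × 39.933547 = 1536.822995

L=39.934 V=1536.823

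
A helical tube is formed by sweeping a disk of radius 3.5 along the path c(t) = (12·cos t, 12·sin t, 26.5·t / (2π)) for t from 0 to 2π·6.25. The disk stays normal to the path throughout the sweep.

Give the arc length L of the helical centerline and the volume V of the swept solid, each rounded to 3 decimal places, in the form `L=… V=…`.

L=499.497 V=19222.916

2πR = 2π·12 = 75.398224
per-turn = √(75.398224² + 26.5²) = √(5684.8921 + 702.25) = √6387.1421 = 79.919598
L = 6.25 × 79.919598 = 499.497487
V = π·3.5² × L = 38.484510 × 499.497487 = 19222.916042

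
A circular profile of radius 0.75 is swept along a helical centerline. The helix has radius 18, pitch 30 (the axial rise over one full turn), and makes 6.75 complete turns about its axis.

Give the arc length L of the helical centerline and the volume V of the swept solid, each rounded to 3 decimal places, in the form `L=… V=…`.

L=789.808 V=1395.706

2πR = 2π·18 = 113.097336
per-turn = √(113.097336² + 30²) = √(12791.0073 + 900) = √13691.0073 = 117.008578
L = 6.75 × 117.008578 = 789.807901
V = π·0.75² × L = 1.767146 × 789.807901 = 1395.705768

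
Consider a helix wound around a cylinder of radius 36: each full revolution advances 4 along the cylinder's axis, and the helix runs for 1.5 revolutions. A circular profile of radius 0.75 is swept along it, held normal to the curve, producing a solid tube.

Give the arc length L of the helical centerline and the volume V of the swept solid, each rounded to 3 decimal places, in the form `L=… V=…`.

2πR = 2π·36 = 226.194671
per-turn = √(226.194671² + 4²) = √(51164.0292 + 16) = √51180.0292 = 226.230036
L = 1.5 × 226.230036 = 339.345054
V = π·0.75² × L = 1.767146 × 339.345054 = 599.672210

L=339.345 V=599.672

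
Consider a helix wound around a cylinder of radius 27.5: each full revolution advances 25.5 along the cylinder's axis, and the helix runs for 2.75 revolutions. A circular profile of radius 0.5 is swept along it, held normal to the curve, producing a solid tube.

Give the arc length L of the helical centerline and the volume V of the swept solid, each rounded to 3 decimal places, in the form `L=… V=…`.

L=480.313 V=377.237

2πR = 2π·27.5 = 172.787596
per-turn = √(172.787596² + 25.5²) = √(29855.5533 + 650.25) = √30505.8033 = 174.659106
L = 2.75 × 174.659106 = 480.312542
V = π·0.5² × L = 0.785398 × 480.312542 = 377.236588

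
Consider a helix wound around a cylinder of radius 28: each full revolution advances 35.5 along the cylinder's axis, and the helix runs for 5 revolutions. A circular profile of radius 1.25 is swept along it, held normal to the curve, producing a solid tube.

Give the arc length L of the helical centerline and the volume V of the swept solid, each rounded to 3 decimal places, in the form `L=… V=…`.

L=897.376 V=4404.983

2πR = 2π·28 = 175.929189
per-turn = √(175.929189² + 35.5²) = √(30951.0794 + 1260.25) = √32211.3294 = 179.475150
L = 5 × 179.475150 = 897.375749
V = π·1.25² × L = 4.908739 × 897.375749 = 4404.982908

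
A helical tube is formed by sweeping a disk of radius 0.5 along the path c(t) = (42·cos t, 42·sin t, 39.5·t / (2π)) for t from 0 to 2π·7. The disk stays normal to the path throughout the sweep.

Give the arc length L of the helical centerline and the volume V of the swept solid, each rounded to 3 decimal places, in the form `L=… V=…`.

2πR = 2π·42 = 263.893783
per-turn = √(263.893783² + 39.5²) = √(69639.9287 + 1560.25) = √71200.1787 = 266.833616
L = 7 × 266.833616 = 1867.835312
V = π·0.5² × L = 0.785398 × 1867.835312 = 1466.994424

L=1867.835 V=1466.994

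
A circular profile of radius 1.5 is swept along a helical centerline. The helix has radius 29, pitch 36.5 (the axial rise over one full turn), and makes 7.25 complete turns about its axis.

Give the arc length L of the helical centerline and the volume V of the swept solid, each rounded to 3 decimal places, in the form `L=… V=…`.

L=1347.283 V=9523.385

2πR = 2π·29 = 182.212374
per-turn = √(182.212374² + 36.5²) = √(33201.3492 + 1332.25) = √34533.5992 = 185.832180
L = 7.25 × 185.832180 = 1347.283307
V = π·1.5² × L = 7.068583 × 1347.283307 = 9523.384511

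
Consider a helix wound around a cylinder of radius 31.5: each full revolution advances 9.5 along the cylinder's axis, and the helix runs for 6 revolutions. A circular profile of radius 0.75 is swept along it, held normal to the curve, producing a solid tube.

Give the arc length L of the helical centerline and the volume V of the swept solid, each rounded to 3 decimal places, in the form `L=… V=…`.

2πR = 2π·31.5 = 197.920337
per-turn = √(197.920337² + 9.5²) = √(39172.4599 + 90.25) = √39262.7099 = 198.148202
L = 6 × 198.148202 = 1188.889211
V = π·0.75² × L = 1.767146 × 1188.889211 = 2100.940656

L=1188.889 V=2100.941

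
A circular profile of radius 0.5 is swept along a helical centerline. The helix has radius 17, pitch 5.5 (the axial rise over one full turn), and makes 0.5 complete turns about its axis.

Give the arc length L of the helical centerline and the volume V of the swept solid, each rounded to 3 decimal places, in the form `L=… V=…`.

2πR = 2π·17 = 106.814150
per-turn = √(106.814150² + 5.5²) = √(11409.2627 + 30.25) = √11439.5127 = 106.955658
L = 0.5 × 106.955658 = 53.477829
V = π·0.5² × L = 0.785398 × 53.477829 = 42.001389

L=53.478 V=42.001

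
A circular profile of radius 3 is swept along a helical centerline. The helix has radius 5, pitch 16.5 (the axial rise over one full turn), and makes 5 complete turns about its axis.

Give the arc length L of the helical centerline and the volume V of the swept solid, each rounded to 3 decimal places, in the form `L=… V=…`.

L=177.427 V=5016.624

2πR = 2π·5 = 31.415927
per-turn = √(31.415927² + 16.5²) = √(986.9604 + 272.25) = √1259.2104 = 35.485355
L = 5 × 35.485355 = 177.426776
V = π·3² × L = 28.274334 × 177.426776 = 5016.623917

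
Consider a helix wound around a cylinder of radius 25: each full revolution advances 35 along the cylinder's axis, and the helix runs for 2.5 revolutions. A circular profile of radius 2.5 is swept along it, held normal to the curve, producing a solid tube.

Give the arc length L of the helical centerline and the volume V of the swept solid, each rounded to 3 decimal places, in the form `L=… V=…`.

L=402.329 V=7899.716

2πR = 2π·25 = 157.079633
per-turn = √(157.079633² + 35²) = √(24674.0110 + 1225) = √25899.0110 = 160.931697
L = 2.5 × 160.931697 = 402.329242
V = π·2.5² × L = 19.634954 × 402.329242 = 7899.716189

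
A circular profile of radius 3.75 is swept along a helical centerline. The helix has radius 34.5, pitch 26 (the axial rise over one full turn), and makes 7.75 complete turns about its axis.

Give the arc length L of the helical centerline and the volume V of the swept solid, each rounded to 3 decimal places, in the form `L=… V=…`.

L=1692.008 V=74750.613

2πR = 2π·34.5 = 216.769893
per-turn = √(216.769893² + 26²) = √(46989.1866 + 676) = √47665.1866 = 218.323582
L = 7.75 × 218.323582 = 1692.007762
V = π·3.75² × L = 44.178647 × 1692.007762 = 74750.613125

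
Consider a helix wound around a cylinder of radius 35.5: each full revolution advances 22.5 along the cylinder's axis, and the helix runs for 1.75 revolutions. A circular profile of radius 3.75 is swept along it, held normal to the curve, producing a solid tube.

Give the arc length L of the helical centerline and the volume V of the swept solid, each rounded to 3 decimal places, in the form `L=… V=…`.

2πR = 2π·35.5 = 223.053078
per-turn = √(223.053078² + 22.5²) = √(49752.6758 + 506.25) = √50258.9258 = 224.185026
L = 1.75 × 224.185026 = 392.323795
V = π·3.75² × L = 44.178647 × 392.323795 = 17332.334333

L=392.324 V=17332.334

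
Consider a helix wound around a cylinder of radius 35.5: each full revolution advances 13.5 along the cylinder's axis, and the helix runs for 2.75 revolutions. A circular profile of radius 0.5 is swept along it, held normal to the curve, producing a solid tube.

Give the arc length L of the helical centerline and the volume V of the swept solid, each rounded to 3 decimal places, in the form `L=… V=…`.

2πR = 2π·35.5 = 223.053078
per-turn = √(223.053078² + 13.5²) = √(49752.6758 + 182.25) = √49934.9258 = 223.461240
L = 2.75 × 223.461240 = 614.518410
V = π·0.5² × L = 0.785398 × 614.518410 = 482.641631

L=614.518 V=482.642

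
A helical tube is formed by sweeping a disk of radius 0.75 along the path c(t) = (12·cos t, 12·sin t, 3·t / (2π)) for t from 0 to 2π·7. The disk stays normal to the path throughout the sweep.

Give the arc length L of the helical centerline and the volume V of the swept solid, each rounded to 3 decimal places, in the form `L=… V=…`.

2πR = 2π·12 = 75.398224
per-turn = √(75.398224² + 3²) = √(5684.8921 + 9) = √5693.8921 = 75.457883
L = 7 × 75.457883 = 528.205182
V = π·0.75² × L = 1.767146 × 528.205182 = 933.415605

L=528.205 V=933.416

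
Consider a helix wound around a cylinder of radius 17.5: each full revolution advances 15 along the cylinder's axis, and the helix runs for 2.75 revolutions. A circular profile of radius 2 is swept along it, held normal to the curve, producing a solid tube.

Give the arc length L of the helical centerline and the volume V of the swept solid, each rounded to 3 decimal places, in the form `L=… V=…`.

L=305.179 V=3834.992

2πR = 2π·17.5 = 109.955743
per-turn = √(109.955743² + 15²) = √(12090.2654 + 225) = √12315.2654 = 110.974165
L = 2.75 × 110.974165 = 305.178955
V = π·2² × L = 12.566371 × 305.178955 = 3834.991851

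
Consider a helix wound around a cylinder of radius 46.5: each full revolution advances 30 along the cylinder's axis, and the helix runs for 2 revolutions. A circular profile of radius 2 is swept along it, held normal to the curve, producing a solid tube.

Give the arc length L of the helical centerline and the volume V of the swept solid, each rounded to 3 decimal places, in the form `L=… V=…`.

L=587.409 V=7381.594

2πR = 2π·46.5 = 292.168117
per-turn = √(292.168117² + 30²) = √(85362.2085 + 900) = √86262.2085 = 293.704287
L = 2 × 293.704287 = 587.408575
V = π·2² × L = 12.566371 × 587.408575 = 7381.593854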